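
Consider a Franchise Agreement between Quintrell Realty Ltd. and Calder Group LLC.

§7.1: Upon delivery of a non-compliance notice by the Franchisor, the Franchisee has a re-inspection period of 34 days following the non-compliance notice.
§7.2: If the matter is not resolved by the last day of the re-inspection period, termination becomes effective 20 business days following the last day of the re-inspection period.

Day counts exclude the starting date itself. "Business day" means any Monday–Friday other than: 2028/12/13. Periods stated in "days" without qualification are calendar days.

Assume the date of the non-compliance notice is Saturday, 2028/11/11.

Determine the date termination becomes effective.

The last day of the re-inspection period: 2028/11/11 + 34 days = 2028/12/15.
From Friday, 2028/12/15, 20 business days (Dec 18, Dec 19, Dec 20, Dec 21, …, Jan 10, Jan 11, Jan 12, skipping weekends) brings us to Friday, 2029/01/12, which is the date termination becomes effective.

2029/01/12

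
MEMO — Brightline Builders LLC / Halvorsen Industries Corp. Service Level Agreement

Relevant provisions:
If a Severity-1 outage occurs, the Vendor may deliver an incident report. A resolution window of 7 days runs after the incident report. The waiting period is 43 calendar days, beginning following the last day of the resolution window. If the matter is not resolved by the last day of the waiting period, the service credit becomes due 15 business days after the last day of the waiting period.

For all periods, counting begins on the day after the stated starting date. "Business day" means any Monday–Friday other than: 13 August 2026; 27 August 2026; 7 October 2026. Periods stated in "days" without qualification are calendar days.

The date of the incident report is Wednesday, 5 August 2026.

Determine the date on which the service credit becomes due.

The last day of the resolution window: 7 calendar days after 5 August 2026 is 12 August 2026.
The last day of the waiting period: 12 August 2026 + 43 days = 24 September 2026.
The date on which the service credit becomes due: 15 business days after Thursday, 24 September 2026, skipping weekends and the listed holiday on Oct 7 — Sep 25, Sep 28, Sep 29, Sep 30, …, Oct 14, Oct 15, Oct 16 — lands on Friday, 16 October 2026.

16 October 2026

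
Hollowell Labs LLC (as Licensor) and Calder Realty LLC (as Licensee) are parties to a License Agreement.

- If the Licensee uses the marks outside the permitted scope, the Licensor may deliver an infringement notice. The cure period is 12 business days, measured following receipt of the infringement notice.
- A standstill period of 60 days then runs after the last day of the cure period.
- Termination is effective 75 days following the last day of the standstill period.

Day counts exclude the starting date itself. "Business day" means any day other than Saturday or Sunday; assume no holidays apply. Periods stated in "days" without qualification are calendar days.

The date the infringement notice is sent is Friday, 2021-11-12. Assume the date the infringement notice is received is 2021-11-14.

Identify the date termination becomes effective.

2022-04-14

The last day of the cure period: counting 12 business days from Sunday, 2021-11-14 (Nov 15, Nov 16, Nov 17, Nov 18, …, Nov 26, Nov 29, Nov 30, skipping weekends) reaches Tuesday, 2021-11-30.
The last day of the standstill period: 2021-11-30 + 60 days = 2022-01-29.
The date termination becomes effective: 75 calendar days after 2022-01-29 is 2022-04-14.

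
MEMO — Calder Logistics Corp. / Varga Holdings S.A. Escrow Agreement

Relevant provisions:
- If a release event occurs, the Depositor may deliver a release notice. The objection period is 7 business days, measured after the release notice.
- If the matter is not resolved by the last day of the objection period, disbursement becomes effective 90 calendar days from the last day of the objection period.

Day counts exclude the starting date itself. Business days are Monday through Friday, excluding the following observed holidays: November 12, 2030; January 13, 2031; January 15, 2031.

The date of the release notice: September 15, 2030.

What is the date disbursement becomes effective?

December 23, 2030

The last day of the objection period: counting 7 business days from Sunday, September 15, 2030 (Sep 16, Sep 17, Sep 18, Sep 19, Sep 20, Sep 23, Sep 24, skipping weekends) reaches Tuesday, September 24, 2030.
The date disbursement becomes effective: 90 calendar days after September 24, 2030 is December 23, 2030.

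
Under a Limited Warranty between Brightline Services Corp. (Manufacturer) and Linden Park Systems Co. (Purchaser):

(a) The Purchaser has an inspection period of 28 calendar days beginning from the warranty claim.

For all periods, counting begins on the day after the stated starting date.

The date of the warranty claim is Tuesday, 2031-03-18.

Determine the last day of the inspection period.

Adding 28 calendar days to 2031-03-18 gives 2031-04-15, which is the last day of the inspection period.

2031-04-15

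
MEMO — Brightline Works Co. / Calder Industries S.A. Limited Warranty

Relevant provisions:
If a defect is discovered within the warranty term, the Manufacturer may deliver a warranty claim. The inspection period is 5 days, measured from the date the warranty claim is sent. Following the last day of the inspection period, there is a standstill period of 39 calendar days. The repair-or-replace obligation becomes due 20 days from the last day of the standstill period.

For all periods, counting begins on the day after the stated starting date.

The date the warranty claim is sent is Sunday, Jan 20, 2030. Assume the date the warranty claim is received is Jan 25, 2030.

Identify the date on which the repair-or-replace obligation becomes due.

Adding 5 calendar days to Jan 20, 2030 gives Jan 25, 2030, which is the last day of the inspection period.
Adding 39 calendar days to Jan 25, 2030 gives Mar 5, 2030, which is the last day of the standstill period.
The date on which the repair-or-replace obligation becomes due: Mar 5, 2030 + 20 days = Mar 25, 2030.

Mar 25, 2030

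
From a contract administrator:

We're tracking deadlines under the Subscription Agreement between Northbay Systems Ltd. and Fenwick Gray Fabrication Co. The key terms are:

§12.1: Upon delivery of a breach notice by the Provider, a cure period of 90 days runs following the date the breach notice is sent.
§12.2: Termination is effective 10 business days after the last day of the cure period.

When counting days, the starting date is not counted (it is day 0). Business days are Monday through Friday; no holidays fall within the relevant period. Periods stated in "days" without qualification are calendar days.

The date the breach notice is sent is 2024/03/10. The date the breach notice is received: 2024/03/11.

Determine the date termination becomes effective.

The last day of the cure period: 90 calendar days after 2024/03/10 is 2024/06/08.
From Saturday, 2024/06/08, 10 business days (Jun 10, Jun 11, Jun 12, Jun 13, Jun 14, Jun 17, Jun 18, Jun 19, Jun 20, Jun 21, skipping weekends) brings us to Friday, 2024/06/21, which is the date termination becomes effective.

2024/06/21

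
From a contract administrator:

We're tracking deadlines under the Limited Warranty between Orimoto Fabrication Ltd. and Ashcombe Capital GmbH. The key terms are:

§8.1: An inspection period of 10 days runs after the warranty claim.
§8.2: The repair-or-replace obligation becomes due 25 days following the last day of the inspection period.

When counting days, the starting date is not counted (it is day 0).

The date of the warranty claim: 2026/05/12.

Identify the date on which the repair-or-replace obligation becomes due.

2026/06/16

Adding 10 calendar days to 2026/05/12 gives 2026/05/22, which is the last day of the inspection period.
The date on which the repair-or-replace obligation becomes due: 25 calendar days after 2026/05/22 is 2026/06/16.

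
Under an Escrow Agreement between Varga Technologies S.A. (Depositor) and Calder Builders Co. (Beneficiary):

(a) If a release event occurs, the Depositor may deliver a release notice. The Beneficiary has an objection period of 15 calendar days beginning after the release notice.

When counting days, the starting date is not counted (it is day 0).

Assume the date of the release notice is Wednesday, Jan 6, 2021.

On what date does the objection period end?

Jan 21, 2021

Adding 15 calendar days to Jan 6, 2021 gives Jan 21, 2021, which is the last day of the objection period.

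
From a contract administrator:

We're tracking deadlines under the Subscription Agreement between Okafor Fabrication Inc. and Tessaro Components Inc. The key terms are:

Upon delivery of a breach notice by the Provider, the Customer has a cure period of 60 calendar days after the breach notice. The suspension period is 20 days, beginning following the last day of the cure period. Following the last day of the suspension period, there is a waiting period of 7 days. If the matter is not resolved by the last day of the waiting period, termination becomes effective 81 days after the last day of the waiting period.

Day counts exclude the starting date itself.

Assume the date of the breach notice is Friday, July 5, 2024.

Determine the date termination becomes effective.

December 20, 2024

The last day of the cure period: 60 calendar days after July 5, 2024 is September 3, 2024.
The last day of the suspension period: 20 calendar days after September 3, 2024 is September 23, 2024.
The last day of the waiting period: September 23, 2024 + 7 days = September 30, 2024.
The date termination becomes effective: 81 calendar days after September 30, 2024 is December 20, 2024.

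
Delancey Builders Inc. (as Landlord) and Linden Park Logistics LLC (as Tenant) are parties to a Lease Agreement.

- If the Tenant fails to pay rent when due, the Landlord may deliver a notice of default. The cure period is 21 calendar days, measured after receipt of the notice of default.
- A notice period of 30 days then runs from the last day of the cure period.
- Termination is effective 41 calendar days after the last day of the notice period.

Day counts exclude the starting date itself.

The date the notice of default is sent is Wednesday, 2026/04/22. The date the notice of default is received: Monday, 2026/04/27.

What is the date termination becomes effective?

Adding 21 calendar days to 2026/04/27 gives 2026/05/18, which is the last day of the cure period.
The last day of the notice period: 30 calendar days after 2026/05/18 is 2026/06/17.
The date termination becomes effective: 2026/06/17 + 41 days = 2026/07/28.

2026/07/28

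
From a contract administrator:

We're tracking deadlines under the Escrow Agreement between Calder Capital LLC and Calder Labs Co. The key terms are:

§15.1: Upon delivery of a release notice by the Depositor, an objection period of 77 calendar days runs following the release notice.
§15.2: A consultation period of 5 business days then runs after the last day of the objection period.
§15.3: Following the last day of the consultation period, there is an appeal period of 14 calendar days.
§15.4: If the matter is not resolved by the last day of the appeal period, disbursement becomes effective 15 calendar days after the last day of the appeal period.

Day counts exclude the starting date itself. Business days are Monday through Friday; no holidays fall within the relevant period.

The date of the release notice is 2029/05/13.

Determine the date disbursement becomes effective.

The last day of the objection period: 2029/05/13 + 77 days = 2029/07/29.
The last day of the consultation period: counting 5 business days from Sunday, 2029/07/29 (Jul 30, Jul 31, Aug 1, Aug 2, Aug 3, skipping weekends) reaches Friday, 2029/08/03.
Adding 14 calendar days to 2029/08/03 gives 2029/08/17, which is the last day of the appeal period.
Adding 15 calendar days to 2029/08/17 gives 2029/09/01, which is the date disbursement becomes effective.

2029/09/01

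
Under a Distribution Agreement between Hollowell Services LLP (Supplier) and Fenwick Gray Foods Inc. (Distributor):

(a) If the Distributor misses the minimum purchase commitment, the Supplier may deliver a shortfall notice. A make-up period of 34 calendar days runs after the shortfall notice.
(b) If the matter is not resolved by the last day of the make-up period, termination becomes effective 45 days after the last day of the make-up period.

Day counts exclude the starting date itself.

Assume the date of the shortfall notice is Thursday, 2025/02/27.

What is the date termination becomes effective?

2025/05/17

Adding 34 calendar days to 2025/02/27 gives 2025/04/02, which is the last day of the make-up period.
The date termination becomes effective: 2025/04/02 + 45 days = 2025/05/17.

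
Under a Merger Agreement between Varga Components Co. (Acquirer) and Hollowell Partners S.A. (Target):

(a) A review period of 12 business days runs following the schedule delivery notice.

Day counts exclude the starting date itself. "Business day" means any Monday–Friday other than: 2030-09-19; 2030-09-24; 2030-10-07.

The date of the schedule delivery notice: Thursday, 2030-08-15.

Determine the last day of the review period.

The last day of the review period: 12 business days after Thursday, 2030-08-15, skipping weekends — Aug 16, Aug 19, Aug 20, Aug 21, …, Aug 29, Aug 30, Sep 2 — lands on Monday, 2030-09-02.

2030-09-02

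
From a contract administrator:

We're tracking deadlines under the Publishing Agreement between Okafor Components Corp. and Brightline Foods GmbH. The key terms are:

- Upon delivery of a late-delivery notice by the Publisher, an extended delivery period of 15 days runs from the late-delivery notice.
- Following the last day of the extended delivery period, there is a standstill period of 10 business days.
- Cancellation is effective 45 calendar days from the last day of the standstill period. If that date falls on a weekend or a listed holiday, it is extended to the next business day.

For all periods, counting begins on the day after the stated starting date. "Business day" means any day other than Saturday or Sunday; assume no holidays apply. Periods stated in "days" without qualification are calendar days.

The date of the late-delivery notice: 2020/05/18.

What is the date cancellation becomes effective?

2020/07/31

Adding 15 calendar days to 2020/05/18 gives 2020/06/02, which is the last day of the extended delivery period.
The last day of the standstill period: 10 business days after Tuesday, 2020/06/02, skipping weekends — Jun 3, Jun 4, Jun 5, Jun 8, Jun 9, Jun 10, Jun 11, Jun 12, Jun 15, Jun 16 — lands on Tuesday, 2020/06/16.
Adding 45 calendar days to 2020/06/16 gives 2020/07/31, which is the date cancellation becomes effective. 2020/07/31 is a Friday, so no roll-forward applies.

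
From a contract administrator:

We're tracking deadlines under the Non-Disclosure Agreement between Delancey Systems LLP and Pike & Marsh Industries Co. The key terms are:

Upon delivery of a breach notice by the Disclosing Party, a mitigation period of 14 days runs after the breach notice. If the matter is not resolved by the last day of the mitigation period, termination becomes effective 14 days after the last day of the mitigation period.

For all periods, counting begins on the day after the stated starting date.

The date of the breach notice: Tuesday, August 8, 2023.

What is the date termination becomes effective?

September 5, 2023

The last day of the mitigation period: 14 calendar days after August 8, 2023 is August 22, 2023.
The date termination becomes effective: August 22, 2023 + 14 days = September 5, 2023.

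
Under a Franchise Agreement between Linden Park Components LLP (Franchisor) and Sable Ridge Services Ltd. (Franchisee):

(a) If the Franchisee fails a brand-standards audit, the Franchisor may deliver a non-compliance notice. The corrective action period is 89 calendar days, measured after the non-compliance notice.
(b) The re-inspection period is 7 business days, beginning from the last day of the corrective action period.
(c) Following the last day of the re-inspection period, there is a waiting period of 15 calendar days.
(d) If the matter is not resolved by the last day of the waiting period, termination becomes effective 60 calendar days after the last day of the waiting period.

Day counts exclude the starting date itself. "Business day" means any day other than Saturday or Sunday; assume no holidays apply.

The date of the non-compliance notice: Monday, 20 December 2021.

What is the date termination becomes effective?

The last day of the corrective action period: 20 December 2021 + 89 days = 19 March 2022.
The last day of the re-inspection period: 7 business days after Saturday, 19 March 2022, skipping weekends — Mar 21, Mar 22, Mar 23, Mar 24, Mar 25, Mar 28, Mar 29 — lands on Tuesday, 29 March 2022.
Adding 15 calendar days to 29 March 2022 gives 13 April 2022, which is the last day of the waiting period.
The date termination becomes effective: 13 April 2022 + 60 days = 12 June 2022.

12 June 2022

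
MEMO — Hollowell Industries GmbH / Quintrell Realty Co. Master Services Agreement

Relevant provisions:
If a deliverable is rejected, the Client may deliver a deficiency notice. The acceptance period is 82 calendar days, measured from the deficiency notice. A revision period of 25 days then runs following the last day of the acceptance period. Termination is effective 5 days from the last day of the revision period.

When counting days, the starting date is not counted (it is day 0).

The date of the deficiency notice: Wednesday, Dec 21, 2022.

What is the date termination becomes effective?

Adding 82 calendar days to Dec 21, 2022 gives Mar 13, 2023, which is the last day of the acceptance period.
The last day of the revision period: 25 calendar days after Mar 13, 2023 is Apr 7, 2023.
The date termination becomes effective: Apr 7, 2023 + 5 days = Apr 12, 2023.

Apr 12, 2023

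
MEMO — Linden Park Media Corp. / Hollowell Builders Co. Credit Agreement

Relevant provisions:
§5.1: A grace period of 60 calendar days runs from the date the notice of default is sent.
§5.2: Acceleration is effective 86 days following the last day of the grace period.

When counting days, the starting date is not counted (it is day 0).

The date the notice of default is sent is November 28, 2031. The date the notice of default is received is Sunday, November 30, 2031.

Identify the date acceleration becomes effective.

April 22, 2032

The last day of the grace period: 60 calendar days after November 28, 2031 is January 27, 2032.
Adding 86 calendar days to January 27, 2032 gives April 22, 2032, which is the date acceleration becomes effective.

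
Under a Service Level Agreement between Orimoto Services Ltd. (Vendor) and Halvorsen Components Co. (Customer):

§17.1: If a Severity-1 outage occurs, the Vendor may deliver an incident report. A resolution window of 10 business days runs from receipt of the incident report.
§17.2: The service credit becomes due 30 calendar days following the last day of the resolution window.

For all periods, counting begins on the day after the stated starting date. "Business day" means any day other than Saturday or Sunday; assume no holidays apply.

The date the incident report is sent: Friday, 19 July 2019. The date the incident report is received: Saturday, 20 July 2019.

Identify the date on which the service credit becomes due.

The last day of the resolution window: 10 business days after Saturday, 20 July 2019, skipping weekends — Jul 22, Jul 23, Jul 24, Jul 25, Jul 26, Jul 29, Jul 30, Jul 31, Aug 1, Aug 2 — lands on Friday, 2 August 2019.
Adding 30 calendar days to 2 August 2019 gives 1 September 2019, which is the date on which the service credit becomes due.

1 September 2019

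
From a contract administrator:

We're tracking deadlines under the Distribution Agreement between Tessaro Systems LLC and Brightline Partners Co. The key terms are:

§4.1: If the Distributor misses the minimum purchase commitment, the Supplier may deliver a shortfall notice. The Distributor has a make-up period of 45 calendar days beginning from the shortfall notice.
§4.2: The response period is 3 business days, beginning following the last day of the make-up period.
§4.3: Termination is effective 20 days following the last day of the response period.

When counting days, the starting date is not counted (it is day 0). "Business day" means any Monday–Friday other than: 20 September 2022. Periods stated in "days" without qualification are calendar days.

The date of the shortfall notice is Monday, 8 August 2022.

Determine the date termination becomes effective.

17 October 2022

Adding 45 calendar days to 8 August 2022 gives 22 September 2022, which is the last day of the make-up period.
The last day of the response period: 3 business days after Thursday, 22 September 2022, skipping weekends — Sep 23, Sep 26, Sep 27 — lands on Tuesday, 27 September 2022.
The date termination becomes effective: 20 calendar days after 27 September 2022 is 17 October 2022.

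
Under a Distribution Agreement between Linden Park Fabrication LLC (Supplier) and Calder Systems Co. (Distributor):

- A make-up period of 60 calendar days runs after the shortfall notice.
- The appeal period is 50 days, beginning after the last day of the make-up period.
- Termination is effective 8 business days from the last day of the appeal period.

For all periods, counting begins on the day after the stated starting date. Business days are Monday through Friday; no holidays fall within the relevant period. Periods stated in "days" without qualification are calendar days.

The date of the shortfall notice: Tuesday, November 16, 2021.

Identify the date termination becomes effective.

The last day of the make-up period: November 16, 2021 + 60 days = January 15, 2022.
Adding 50 calendar days to January 15, 2022 gives March 6, 2022, which is the last day of the appeal period.
The date termination becomes effective: 8 business days after Sunday, March 6, 2022, skipping weekends — Mar 7, Mar 8, Mar 9, Mar 10, Mar 11, Mar 14, Mar 15, Mar 16 — lands on Wednesday, March 16, 2022.

March 16, 2022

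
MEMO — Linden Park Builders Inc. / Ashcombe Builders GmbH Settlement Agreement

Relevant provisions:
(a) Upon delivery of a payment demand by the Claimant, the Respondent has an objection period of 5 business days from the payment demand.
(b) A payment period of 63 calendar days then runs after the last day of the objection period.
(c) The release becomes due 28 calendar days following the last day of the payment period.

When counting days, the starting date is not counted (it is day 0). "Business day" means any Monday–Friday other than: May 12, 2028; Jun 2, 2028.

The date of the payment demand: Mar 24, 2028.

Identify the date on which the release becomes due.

The last day of the objection period: counting 5 business days from Friday, Mar 24, 2028 (Mar 27, Mar 28, Mar 29, Mar 30, Mar 31, skipping weekends) reaches Friday, Mar 31, 2028.
Adding 63 calendar days to Mar 31, 2028 gives Jun 2, 2028, which is the last day of the payment period.
Adding 28 calendar days to Jun 2, 2028 gives Jun 30, 2028, which is the date on which the release becomes due.

Jun 30, 2028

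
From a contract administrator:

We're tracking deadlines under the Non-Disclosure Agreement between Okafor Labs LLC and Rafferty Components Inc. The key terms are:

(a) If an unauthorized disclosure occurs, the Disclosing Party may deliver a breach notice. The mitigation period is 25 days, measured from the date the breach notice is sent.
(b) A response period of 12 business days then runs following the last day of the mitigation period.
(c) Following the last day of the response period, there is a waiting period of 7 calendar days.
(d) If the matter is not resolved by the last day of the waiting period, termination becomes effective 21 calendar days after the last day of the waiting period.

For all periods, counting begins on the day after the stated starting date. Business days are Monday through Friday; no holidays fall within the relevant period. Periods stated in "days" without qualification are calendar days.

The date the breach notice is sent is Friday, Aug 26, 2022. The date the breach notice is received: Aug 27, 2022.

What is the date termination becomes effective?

The last day of the mitigation period: Aug 26, 2022 + 25 days = Sep 20, 2022.
From Tuesday, Sep 20, 2022, 12 business days (Sep 21, Sep 22, Sep 23, Sep 26, …, Oct 4, Oct 5, Oct 6, skipping weekends) brings us to Thursday, Oct 6, 2022, which is the last day of the response period.
The last day of the waiting period: 7 calendar days after Oct 6, 2022 is Oct 13, 2022.
Adding 21 calendar days to Oct 13, 2022 gives Nov 3, 2022, which is the date termination becomes effective.

Nov 3, 2022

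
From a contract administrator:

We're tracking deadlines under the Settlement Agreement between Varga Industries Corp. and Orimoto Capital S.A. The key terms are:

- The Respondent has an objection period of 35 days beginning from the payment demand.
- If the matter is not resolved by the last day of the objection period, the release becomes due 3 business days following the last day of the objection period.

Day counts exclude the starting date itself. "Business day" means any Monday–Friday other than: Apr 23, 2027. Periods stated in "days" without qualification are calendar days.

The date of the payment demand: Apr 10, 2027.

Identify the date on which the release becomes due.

The last day of the objection period: 35 calendar days after Apr 10, 2027 is May 15, 2027.
The date on which the release becomes due: counting 3 business days from Saturday, May 15, 2027 (May 17, May 18, May 19, skipping weekends) reaches Wednesday, May 19, 2027.

May 19, 2027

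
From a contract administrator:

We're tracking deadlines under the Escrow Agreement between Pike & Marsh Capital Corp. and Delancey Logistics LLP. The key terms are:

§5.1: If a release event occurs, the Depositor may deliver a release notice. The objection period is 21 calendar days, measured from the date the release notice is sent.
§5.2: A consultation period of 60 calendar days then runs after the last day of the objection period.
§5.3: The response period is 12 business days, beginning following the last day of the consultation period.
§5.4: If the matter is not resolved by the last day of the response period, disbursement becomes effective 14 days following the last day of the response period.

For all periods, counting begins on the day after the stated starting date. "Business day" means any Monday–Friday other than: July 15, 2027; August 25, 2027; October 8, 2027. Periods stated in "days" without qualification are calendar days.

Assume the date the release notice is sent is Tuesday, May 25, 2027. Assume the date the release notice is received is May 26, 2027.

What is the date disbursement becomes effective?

The last day of the objection period: May 25, 2027 + 21 days = June 15, 2027.
Adding 60 calendar days to June 15, 2027 gives August 14, 2027, which is the last day of the consultation period.
The last day of the response period: 12 business days after Saturday, August 14, 2027, skipping weekends and the listed holiday on Aug 25 — Aug 16, Aug 17, Aug 18, Aug 19, …, Aug 30, Aug 31, Sep 1 — lands on Wednesday, September 1, 2027.
The date disbursement becomes effective: 14 calendar days after September 1, 2027 is September 15, 2027.

September 15, 2027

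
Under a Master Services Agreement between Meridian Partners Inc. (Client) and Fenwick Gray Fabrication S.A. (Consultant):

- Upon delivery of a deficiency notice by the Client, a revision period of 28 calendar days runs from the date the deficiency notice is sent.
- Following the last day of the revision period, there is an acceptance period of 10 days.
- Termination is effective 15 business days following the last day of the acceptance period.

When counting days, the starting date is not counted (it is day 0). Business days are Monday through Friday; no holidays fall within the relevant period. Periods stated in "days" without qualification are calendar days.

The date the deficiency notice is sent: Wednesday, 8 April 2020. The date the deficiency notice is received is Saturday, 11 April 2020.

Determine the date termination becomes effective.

The last day of the revision period: 8 April 2020 + 28 days = 6 May 2020.
Adding 10 calendar days to 6 May 2020 gives 16 May 2020, which is the last day of the acceptance period.
The date termination becomes effective: 15 business days after Saturday, 16 May 2020, skipping weekends — May 18, May 19, May 20, May 21, …, Jun 3, Jun 4, Jun 5 — lands on Friday, 5 June 2020.

5 June 2020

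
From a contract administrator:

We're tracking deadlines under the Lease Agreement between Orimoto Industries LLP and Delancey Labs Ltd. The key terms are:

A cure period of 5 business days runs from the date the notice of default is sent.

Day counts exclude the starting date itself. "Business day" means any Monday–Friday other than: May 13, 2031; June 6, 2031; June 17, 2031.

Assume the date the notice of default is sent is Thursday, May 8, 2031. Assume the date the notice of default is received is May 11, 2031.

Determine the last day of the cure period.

The last day of the cure period: 5 business days after Thursday, May 8, 2031, skipping weekends and the listed holiday on May 13 — May 9, May 12, May 14, May 15, May 16 — lands on Friday, May 16, 2031.

May 16, 2031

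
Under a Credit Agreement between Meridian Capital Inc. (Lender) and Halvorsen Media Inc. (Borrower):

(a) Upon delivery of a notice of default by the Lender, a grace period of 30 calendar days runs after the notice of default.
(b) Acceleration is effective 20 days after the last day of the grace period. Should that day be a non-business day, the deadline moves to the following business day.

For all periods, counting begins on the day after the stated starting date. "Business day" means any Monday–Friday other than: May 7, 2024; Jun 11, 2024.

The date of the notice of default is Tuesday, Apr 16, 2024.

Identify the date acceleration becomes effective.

Jun 5, 2024

Adding 30 calendar days to Apr 16, 2024 gives May 16, 2024, which is the last day of the grace period.
The date acceleration becomes effective: 20 calendar days after May 16, 2024 is Jun 5, 2024. Jun 5, 2024 is a Wednesday and is not a listed holiday, so no roll-forward applies.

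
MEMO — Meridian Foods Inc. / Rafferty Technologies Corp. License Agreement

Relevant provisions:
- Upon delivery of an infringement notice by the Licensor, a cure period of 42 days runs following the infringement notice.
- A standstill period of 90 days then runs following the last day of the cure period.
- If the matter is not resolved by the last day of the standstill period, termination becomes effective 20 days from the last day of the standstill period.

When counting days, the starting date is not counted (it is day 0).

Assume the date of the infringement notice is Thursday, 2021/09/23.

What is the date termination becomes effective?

The last day of the cure period: 42 calendar days after 2021/09/23 is 2021/11/04.
Adding 90 calendar days to 2021/11/04 gives 2022/02/02, which is the last day of the standstill period.
The date termination becomes effective: 20 calendar days after 2022/02/02 is 2022/02/22.

2022/02/22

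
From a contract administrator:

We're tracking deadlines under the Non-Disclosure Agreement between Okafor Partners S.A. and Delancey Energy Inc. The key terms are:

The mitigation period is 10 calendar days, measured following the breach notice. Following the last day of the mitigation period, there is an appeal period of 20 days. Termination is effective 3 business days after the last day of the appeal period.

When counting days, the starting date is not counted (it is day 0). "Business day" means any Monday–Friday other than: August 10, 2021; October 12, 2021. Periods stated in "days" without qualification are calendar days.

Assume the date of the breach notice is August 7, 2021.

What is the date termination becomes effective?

The last day of the mitigation period: August 7, 2021 + 10 days = August 17, 2021.
The last day of the appeal period: August 17, 2021 + 20 days = September 6, 2021.
From Monday, September 6, 2021, 3 business days (Sep 7, Sep 8, Sep 9, skipping weekends) brings us to Thursday, September 9, 2021, which is the date termination becomes effective.

September 9, 2021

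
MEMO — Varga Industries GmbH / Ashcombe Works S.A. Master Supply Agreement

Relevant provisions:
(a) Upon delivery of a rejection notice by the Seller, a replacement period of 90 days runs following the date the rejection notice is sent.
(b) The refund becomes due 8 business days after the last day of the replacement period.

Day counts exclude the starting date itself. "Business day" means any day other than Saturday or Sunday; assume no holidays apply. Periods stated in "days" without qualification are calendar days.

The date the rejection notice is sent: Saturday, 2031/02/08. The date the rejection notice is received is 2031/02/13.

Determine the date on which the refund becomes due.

2031/05/21

Adding 90 calendar days to 2031/02/08 gives 2031/05/09, which is the last day of the replacement period.
From Friday, 2031/05/09, 8 business days (May 12, May 13, May 14, May 15, May 16, May 19, May 20, May 21, skipping weekends) brings us to Wednesday, 2031/05/21, which is the date on which the refund becomes due.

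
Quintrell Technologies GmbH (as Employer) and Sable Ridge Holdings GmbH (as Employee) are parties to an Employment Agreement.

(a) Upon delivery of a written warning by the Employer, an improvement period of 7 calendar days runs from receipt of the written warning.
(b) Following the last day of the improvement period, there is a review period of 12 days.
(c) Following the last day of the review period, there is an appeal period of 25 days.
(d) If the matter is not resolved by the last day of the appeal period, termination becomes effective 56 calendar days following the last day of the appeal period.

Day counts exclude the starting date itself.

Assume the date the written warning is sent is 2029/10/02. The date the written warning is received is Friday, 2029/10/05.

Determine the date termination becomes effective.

2030/01/13

Adding 7 calendar days to 2029/10/05 gives 2029/10/12, which is the last day of the improvement period.
The last day of the review period: 12 calendar days after 2029/10/12 is 2029/10/24.
The last day of the appeal period: 25 calendar days after 2029/10/24 is 2029/11/18.
The date termination becomes effective: 56 calendar days after 2029/11/18 is 2030/01/13.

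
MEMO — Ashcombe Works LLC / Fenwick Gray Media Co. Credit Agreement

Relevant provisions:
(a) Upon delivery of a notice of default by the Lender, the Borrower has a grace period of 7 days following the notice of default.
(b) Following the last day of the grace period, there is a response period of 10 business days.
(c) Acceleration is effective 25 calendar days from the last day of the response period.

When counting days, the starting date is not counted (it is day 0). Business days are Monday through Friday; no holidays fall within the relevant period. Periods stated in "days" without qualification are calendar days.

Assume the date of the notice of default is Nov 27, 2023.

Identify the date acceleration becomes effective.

The last day of the grace period: Nov 27, 2023 + 7 days = Dec 4, 2023.
From Monday, Dec 4, 2023, 10 business days (Dec 5, Dec 6, Dec 7, Dec 8, Dec 11, Dec 12, Dec 13, Dec 14, Dec 15, Dec 18, skipping weekends) brings us to Monday, Dec 18, 2023, which is the last day of the response period.
The date acceleration becomes effective: 25 calendar days after Dec 18, 2023 is Jan 12, 2024.

Jan 12, 2024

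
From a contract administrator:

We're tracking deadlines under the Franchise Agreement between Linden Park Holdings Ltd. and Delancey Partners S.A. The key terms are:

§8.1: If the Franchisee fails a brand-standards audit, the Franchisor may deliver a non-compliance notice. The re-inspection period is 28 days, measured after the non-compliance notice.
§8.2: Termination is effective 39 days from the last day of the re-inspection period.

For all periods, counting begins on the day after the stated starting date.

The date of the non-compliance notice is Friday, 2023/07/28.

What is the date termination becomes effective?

2023/10/03

Adding 28 calendar days to 2023/07/28 gives 2023/08/25, which is the last day of the re-inspection period.
The date termination becomes effective: 39 calendar days after 2023/08/25 is 2023/10/03.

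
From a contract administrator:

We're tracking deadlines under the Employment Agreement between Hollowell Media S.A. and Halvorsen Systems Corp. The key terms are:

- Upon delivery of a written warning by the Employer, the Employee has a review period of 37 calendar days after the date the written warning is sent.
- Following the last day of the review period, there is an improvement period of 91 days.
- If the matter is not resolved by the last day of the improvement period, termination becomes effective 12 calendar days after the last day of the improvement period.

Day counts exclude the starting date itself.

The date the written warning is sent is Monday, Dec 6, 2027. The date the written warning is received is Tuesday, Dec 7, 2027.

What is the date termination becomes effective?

Apr 24, 2028

Adding 37 calendar days to Dec 6, 2027 gives Jan 12, 2028, which is the last day of the review period.
The last day of the improvement period: 91 calendar days after Jan 12, 2028 is Apr 12, 2028.
The date termination becomes effective: Apr 12, 2028 + 12 days = Apr 24, 2028.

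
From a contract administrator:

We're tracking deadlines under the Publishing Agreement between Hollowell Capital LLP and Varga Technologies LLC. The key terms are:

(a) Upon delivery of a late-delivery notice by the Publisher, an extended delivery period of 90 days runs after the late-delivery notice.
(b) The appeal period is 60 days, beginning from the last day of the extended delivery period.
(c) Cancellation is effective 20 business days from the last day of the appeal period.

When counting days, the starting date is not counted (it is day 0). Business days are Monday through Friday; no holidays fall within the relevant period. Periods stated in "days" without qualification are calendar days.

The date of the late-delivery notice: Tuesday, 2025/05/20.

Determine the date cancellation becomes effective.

2025/11/14

The last day of the extended delivery period: 90 calendar days after 2025/05/20 is 2025/08/18.
The last day of the appeal period: 60 calendar days after 2025/08/18 is 2025/10/17.
From Friday, 2025/10/17, 20 business days (Oct 20, Oct 21, Oct 22, Oct 23, …, Nov 12, Nov 13, Nov 14, skipping weekends) brings us to Friday, 2025/11/14, which is the date cancellation becomes effective.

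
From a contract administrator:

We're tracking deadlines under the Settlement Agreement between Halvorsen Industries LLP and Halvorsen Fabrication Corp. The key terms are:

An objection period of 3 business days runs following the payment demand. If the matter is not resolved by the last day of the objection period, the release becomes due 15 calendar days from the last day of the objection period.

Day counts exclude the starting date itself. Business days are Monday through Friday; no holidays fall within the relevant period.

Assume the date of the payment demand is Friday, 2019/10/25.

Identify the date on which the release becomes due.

2019/11/14

From Friday, 2019/10/25, 3 business days (Oct 28, Oct 29, Oct 30, skipping weekends) brings us to Wednesday, 2019/10/30, which is the last day of the objection period.
The date on which the release becomes due: 2019/10/30 + 15 days = 2019/11/14.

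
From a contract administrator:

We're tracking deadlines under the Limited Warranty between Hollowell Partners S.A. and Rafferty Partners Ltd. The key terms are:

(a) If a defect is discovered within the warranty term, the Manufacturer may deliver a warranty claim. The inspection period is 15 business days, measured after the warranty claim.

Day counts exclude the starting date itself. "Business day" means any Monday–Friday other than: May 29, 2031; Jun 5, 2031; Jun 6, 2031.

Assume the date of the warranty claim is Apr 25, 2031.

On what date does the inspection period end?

May 16, 2031

From Friday, Apr 25, 2031, 15 business days (Apr 28, Apr 29, Apr 30, May 1, …, May 14, May 15, May 16, skipping weekends) brings us to Friday, May 16, 2031, which is the last day of the inspection period.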